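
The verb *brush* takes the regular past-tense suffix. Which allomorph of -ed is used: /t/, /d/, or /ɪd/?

The stem *brush* ends in a voiceless consonant other than /t/.
The -ed suffix is realized as /ɪd/ after /t, d/; as /t/ after other voiceless consonants; and as /d/ after other voiced sounds.
So -ed on *brush* is pronounced /t/.

/t/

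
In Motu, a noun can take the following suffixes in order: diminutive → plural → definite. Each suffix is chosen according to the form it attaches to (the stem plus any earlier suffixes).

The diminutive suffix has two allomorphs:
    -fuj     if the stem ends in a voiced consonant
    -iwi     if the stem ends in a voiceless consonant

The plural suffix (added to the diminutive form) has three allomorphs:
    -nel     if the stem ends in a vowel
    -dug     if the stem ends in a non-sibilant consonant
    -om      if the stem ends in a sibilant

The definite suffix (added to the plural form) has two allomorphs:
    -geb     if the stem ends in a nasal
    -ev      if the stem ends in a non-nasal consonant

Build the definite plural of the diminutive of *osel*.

oselfujdugev

*osel* — final consonant /l/ (voiced) → -fuj → *oselfuj*.
The diminutive form *oselfuj* — final sound /j/ (a non-sibilant consonant) → -dug → *oselfujdug*.
The plural form *oselfujdug*: final consonant = /g/, non-nasal → -ev → *oselfujdugev*.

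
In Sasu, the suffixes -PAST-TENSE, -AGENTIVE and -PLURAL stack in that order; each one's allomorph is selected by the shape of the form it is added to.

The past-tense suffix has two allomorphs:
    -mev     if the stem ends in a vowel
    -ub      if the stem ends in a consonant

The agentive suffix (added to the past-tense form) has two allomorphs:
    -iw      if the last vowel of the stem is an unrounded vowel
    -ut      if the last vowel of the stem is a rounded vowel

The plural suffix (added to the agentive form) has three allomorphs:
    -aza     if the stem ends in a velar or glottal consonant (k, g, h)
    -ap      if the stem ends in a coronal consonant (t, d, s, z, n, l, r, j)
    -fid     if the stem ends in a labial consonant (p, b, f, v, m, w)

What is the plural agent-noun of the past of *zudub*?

zudububutap

The final sound of *zudub* is /b/, which is a consonant, so the past-tense suffix is -ub, giving *zudubub*.
The last vowel of the past-tense form *zudubub* is /u/, which is a rounded vowel, so the agentive suffix is -ut, giving *zudububut*.
The agentive form *zudububut* — final consonant /t/ (coronal) → -ap → *zudububutap*.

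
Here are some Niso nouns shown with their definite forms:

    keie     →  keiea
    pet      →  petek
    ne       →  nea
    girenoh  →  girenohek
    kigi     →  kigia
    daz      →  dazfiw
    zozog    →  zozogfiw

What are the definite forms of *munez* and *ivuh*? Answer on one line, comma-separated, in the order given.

munezfiw, ivuhek

The suffix is conditioned by the final sound: -ek when the stem ends in a voiceless consonant (*pet*, *girenoh*); -fiw when the stem ends in a voiced consonant (*daz*, *zozog*); -a when the stem ends in a vowel (*keie*, *ne*, *kigi*).
*munez*: final sound = /z/, a voiced consonant → -fiw → *munezfiw*.
*ivuh* — final sound /h/ (a voiceless consonant) → -ek → *ivuhek*.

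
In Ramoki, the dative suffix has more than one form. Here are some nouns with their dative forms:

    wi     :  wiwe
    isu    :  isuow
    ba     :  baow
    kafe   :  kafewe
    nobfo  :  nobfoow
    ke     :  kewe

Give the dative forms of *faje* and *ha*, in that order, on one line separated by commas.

fajewe, haow

The alternation tracks the last vowel of the stem — -we when the last vowel of the stem is a front vowel (*wi*, *kafe*, *ke*); -ow when the last vowel of the stem is a back vowel (*isu*, *ba*, *nobfo*).
The last vowel of *faje* is /e/, which is a front vowel, so the suffix is -we, giving *fajewe*.
*ha*: last vowel = /a/, a back vowel → -ow → *haow*.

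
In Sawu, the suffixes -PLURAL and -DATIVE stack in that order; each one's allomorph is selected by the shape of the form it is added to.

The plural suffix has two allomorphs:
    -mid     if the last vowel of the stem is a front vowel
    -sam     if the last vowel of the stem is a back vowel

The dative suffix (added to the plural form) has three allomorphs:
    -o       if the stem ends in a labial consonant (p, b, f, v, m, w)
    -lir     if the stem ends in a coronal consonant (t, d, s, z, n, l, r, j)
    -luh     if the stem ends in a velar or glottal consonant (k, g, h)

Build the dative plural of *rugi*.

Since the last vowel of *rugi* is /i/ (a front vowel), it takes -mid, giving *rugimid*.
The plural form *rugimid*: final consonant = /d/, coronal → -lir → *rugimidlir*.

rugimidlir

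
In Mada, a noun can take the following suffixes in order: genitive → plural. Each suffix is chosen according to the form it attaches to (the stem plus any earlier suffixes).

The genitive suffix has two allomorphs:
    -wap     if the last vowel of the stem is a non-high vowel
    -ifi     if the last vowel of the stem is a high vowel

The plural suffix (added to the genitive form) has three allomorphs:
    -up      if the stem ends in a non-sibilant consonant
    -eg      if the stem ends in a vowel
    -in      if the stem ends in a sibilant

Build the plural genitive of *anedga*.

anedgawapup

*anedga*: last vowel = /a/, a non-high vowel → -wap → *anedgawap*.
The genitive form *anedgawap*: final sound = /p/, a non-sibilant consonant → -up → *anedgawapup*.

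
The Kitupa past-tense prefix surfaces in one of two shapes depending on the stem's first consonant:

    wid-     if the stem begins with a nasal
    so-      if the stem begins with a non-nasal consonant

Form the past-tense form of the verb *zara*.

*zara*: first consonant = /z/, non-nasal → so- → *sozara*.

sozara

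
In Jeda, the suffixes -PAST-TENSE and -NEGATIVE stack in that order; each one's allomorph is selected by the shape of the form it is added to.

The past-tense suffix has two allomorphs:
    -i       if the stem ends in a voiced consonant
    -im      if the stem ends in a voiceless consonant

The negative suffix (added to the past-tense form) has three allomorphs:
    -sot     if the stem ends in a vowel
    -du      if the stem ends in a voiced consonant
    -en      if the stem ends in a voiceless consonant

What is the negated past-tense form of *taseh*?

tasehimdu

*taseh*: final consonant = /h/, voiceless → -im → *tasehim*.
The past-tense form *tasehim* — final sound /m/ (a voiced consonant) → -du → *tasehimdu*.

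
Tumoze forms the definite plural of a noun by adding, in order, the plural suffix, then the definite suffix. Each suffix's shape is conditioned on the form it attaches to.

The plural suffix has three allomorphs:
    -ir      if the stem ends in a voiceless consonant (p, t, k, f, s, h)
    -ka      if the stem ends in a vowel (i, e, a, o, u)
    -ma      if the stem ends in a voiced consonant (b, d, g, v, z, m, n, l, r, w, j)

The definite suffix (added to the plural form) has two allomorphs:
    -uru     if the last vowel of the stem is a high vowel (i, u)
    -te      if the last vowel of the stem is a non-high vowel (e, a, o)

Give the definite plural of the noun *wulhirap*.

*wulhirap*: final sound = /p/, a voiceless consonant → -ir → *wulhirapir*.
The plural form *wulhirapir* — last vowel /i/ (a high vowel) → -uru → *wulhirapiruru*.

wulhirapiruru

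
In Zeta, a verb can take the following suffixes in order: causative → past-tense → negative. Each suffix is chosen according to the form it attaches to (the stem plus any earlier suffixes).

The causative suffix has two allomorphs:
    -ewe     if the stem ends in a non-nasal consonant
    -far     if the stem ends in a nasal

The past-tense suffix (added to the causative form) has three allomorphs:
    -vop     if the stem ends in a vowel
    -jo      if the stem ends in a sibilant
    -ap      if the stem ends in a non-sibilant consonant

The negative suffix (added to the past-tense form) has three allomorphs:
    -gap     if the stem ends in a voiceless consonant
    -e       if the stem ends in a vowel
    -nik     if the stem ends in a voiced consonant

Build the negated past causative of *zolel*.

zolelewevopgap

*zolel* — final consonant /l/ (non-nasal) → -ewe → *zolelewe*.
The causative form *zolelewe* — final sound /e/ (a vowel) → -vop → *zolelewevop*.
Since the final sound of the past-tense form *zolelewevop* is /p/ (a voiceless consonant), it takes -gap, giving *zolelewevopgap*.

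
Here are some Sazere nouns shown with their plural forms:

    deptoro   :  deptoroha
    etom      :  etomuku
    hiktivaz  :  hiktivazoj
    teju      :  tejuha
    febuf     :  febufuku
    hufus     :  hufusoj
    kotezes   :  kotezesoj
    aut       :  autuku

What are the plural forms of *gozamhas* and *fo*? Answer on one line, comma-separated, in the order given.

The pattern is sibilance of the final sound: -oj when the stem ends in a sibilant (*hiktivaz*, *hufus*, *kotezes*); -uku when the stem ends in a non-sibilant consonant (*etom*, *febuf*, *aut*); -ha when the stem ends in a vowel (*deptoro*, *teju*).
*gozamhas* — final sound /s/ (a sibilant) → -oj → *gozamhasoj*.
*fo*: final sound = /o/, a vowel → -ha → *foha*.

gozamhasoj, foha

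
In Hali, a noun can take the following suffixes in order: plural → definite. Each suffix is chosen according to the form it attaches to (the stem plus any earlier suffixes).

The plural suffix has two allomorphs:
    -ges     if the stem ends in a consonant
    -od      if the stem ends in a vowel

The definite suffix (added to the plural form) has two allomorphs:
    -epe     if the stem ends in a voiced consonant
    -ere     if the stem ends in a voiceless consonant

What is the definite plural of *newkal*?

newkalgesere

The final sound of *newkal* is /l/, which is a consonant, so the plural suffix is -ges, giving *newkalges*.
The plural form *newkalges* — final consonant /s/ (voiceless) → -ere → *newkalgesere*.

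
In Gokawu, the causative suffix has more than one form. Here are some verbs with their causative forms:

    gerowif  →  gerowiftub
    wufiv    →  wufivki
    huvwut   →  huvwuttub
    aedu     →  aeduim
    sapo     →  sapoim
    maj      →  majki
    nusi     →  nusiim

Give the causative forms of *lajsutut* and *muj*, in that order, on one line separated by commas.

Looking at the final sound of each stem: -tub when the stem ends in a voiceless consonant (*gerowif*, *huvwut*); -ki when the stem ends in a voiced consonant (*wufiv*, *maj*); -im when the stem ends in a vowel (*aedu*, *sapo*, *nusi*).
*lajsutut*: final sound = /t/, a voiceless consonant → -tub → *lajsututtub*.
Since the final sound of *muj* is /j/ (a voiced consonant), it takes -ki, giving *mujki*.

lajsututtub, mujki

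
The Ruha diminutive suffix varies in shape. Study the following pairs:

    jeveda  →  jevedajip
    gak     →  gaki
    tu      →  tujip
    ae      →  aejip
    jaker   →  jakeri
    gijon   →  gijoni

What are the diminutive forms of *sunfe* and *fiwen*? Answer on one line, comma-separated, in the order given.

sunfejip, fiweni

Looking at the final sound of each stem: -i when the stem ends in a consonant (*gak*, *jaker*, *gijon*); -jip when the stem ends in a vowel (*jeveda*, *tu*, *ae*).
*sunfe*: final sound = /e/, a vowel → -jip → *sunfejip*.
*fiwen* — final sound /n/ (a consonant) → -i → *fiweni*.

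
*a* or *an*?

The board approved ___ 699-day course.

a

The indefinite article is chosen by the initial *sound* of the following word, not its spelling.
The number *699* is spoken "six hundred …", beginning with /sɪks/ — a consonant sound.
So the article is *a*: The board approved a 699-day course.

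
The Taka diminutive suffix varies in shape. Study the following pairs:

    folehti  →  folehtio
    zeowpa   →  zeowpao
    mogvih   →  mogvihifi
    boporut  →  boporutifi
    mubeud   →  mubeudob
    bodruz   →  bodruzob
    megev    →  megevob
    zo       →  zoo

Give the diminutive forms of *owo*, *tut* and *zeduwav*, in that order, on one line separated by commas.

owoo, tutifi, zeduwavob

The alternation tracks the final sound of the stem — -ifi when the stem ends in a voiceless consonant (*mogvih*, *boporut*); -ob when the stem ends in a voiced consonant (*mubeud*, *bodruz*, *megev*); -o when the stem ends in a vowel (*folehti*, *zeowpa*, *zo*).
The final sound of *owo* is /o/, which is a vowel, so the suffix is -o, giving *owoo*.
*tut*: final sound = /t/, a voiceless consonant → -ifi → *tutifi*.
*zeduwav*: final sound = /v/, a voiced consonant → -ob → *zeduwavob*.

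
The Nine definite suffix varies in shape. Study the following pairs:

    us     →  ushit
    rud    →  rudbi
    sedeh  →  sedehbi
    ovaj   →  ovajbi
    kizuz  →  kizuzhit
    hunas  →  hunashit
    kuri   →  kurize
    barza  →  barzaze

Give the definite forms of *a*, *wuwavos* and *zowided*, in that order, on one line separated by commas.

The suffix is conditioned by the final sound: -hit when the stem ends in a sibilant (*us*, *kizuz*, *hunas*); -bi when the stem ends in a non-sibilant consonant (*rud*, *sedeh*, *ovaj*); -ze when the stem ends in a vowel (*kuri*, *barza*).
Since the final sound of *a* is /a/ (a vowel), it takes -ze, giving *aze*.
Since the final sound of *wuwavos* is /s/ (a sibilant), it takes -hit, giving *wuwavoshit*.
*zowided*: final sound = /d/, a non-sibilant consonant → -bi → *zowidedbi*.

aze, wuwavoshit, zowidedbi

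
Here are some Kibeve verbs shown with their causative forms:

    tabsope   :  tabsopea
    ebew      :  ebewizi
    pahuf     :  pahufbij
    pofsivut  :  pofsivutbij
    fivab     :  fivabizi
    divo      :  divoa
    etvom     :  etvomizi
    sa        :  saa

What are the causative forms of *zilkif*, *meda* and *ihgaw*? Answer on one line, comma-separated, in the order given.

zilkifbij, medaa, ihgawizi

The alternation tracks the final sound of the stem — -bij when the stem ends in a voiceless consonant (*pahuf*, *pofsivut*); -izi when the stem ends in a voiced consonant (*ebew*, *fivab*, *etvom*); -a when the stem ends in a vowel (*tabsope*, *divo*, *sa*).
Since the final sound of *zilkif* is /f/ (a voiceless consonant), it takes -bij, giving *zilkifbij*.
*meda* — final sound /a/ (a vowel) → -a → *medaa*.
Since the final sound of *ihgaw* is /w/ (a voiced consonant), it takes -izi, giving *ihgawizi*.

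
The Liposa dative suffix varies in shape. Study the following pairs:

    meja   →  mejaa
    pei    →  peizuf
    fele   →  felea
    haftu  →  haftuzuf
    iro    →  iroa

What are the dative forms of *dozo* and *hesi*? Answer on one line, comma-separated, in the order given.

Looking at the last vowel of each stem: -zuf when the last vowel of the stem is a high vowel (*pei*, *haftu*); -a when the last vowel of the stem is a non-high vowel (*meja*, *fele*, *iro*).
The last vowel of *dozo* is /o/, which is a non-high vowel, so the suffix is -a, giving *dozoa*.
*hesi*: last vowel = /i/, a high vowel → -zuf → *hesizuf*.

dozoa, hesizuf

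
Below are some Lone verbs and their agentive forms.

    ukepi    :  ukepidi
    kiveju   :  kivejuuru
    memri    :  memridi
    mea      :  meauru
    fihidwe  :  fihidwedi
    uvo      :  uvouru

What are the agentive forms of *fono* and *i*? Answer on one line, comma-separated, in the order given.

The alternation tracks the last vowel of the stem — -di when the last vowel of the stem is a front vowel (*ukepi*, *memri*, *fihidwe*); -uru when the last vowel of the stem is a back vowel (*kiveju*, *mea*, *uvo*).
The last vowel of *fono* is /o/, which is a back vowel, so the suffix is -uru, giving *fonouru*.
*i* — last vowel /i/ (a front vowel) → -di → *idi*.

fonouru, idi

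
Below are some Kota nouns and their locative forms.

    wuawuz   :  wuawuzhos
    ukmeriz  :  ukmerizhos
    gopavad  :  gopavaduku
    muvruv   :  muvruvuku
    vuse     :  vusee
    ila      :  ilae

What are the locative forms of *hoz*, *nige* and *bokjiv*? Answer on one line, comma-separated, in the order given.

Looking at the final sound of each stem: -hos when the stem ends in a sibilant (*wuawuz*, *ukmeriz*); -uku when the stem ends in a non-sibilant consonant (*gopavad*, *muvruv*); -e when the stem ends in a vowel (*vuse*, *ila*).
Since the final sound of *hoz* is /z/ (a sibilant), it takes -hos, giving *hozhos*.
*nige* — final sound /e/ (a vowel) → -e → *nigee*.
*bokjiv* — final sound /v/ (a non-sibilant consonant) → -uku → *bokjivuku*.

hozhos, nigee, bokjivuku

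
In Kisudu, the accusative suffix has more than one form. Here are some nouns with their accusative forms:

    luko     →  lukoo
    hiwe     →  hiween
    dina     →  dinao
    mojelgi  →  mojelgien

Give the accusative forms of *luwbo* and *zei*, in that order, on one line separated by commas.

The suffix is conditioned by the last vowel: -en when the last vowel of the stem is a front vowel (*hiwe*, *mojelgi*); -o when the last vowel of the stem is a back vowel (*luko*, *dina*).
Since the last vowel of *luwbo* is /o/ (a back vowel), it takes -o, giving *luwboo*.
The last vowel of *zei* is /i/, which is a front vowel, so the suffix is -en, giving *zeien*.

luwboo, zeien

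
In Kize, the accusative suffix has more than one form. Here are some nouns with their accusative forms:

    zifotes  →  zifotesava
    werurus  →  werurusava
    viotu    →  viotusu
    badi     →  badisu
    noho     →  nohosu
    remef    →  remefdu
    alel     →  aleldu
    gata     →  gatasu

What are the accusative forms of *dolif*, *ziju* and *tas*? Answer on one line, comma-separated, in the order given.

dolifdu, zijusu, tasava

The suffix is conditioned by the final sound: -ava when the stem ends in a sibilant (*zifotes*, *werurus*); -du when the stem ends in a non-sibilant consonant (*remef*, *alel*); -su when the stem ends in a vowel (*viotu*, *badi*, *noho*, *gata*).
The final sound of *dolif* is /f/, which is a non-sibilant consonant, so the suffix is -du, giving *dolifdu*.
The final sound of *ziju* is /u/, which is a vowel, so the suffix is -su, giving *zijusu*.
The final sound of *tas* is /s/, which is a sibilant, so the suffix is -ava, giving *tasava*.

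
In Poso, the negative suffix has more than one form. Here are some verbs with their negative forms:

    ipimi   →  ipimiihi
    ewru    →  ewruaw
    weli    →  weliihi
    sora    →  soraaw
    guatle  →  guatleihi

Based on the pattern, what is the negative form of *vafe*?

vafeihi

The pattern is front/back vowel harmony: -ihi when the last vowel of the stem is a front vowel (*ipimi*, *weli*, *guatle*); -aw when the last vowel of the stem is a back vowel (*ewru*, *sora*).
Since the last vowel of *vafe* is /e/ (a front vowel), it takes -ihi, giving *vafeihi*.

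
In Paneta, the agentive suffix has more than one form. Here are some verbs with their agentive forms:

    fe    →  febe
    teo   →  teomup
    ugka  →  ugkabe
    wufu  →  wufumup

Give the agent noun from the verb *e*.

The alternation tracks the last vowel of the stem — -mup when the last vowel of the stem is a rounded vowel (*teo*, *wufu*); -be when the last vowel of the stem is an unrounded vowel (*fe*, *ugka*).
Since the last vowel of *e* is /e/ (an unrounded vowel), it takes -be, giving *ebe*.

ebe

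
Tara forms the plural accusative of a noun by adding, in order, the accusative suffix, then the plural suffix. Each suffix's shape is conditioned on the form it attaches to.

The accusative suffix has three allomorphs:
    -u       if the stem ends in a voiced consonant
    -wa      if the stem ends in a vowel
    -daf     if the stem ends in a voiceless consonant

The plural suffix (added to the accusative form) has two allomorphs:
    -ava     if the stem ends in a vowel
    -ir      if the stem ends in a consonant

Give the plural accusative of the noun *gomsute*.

Since the final sound of *gomsute* is /e/ (a vowel), it takes -wa, giving *gomsutewa*.
Since the final sound of the accusative form *gomsutewa* is /a/ (a vowel), it takes -ava, giving *gomsutewaava*.

gomsutewaava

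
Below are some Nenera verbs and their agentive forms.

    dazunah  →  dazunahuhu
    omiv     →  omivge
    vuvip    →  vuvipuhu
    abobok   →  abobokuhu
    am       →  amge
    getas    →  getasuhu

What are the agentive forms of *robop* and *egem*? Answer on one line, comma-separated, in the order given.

The pattern is voicing of the final consonant: -uhu when the stem ends in a voiceless consonant (*dazunah*, *vuvip*, *abobok*, *getas*); -ge when the stem ends in a voiced consonant (*omiv*, *am*).
*robop*: final consonant = /p/, voiceless → -uhu → *robopuhu*.
The final consonant of *egem* is /m/, which is voiced, so the suffix is -ge, giving *egemge*.

robopuhu, egemge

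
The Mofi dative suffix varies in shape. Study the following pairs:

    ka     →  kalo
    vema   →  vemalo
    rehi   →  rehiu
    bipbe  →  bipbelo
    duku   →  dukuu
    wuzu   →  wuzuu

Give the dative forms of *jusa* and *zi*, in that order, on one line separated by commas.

The alternation tracks the last vowel of the stem — -u when the last vowel of the stem is a high vowel (*rehi*, *duku*, *wuzu*); -lo when the last vowel of the stem is a non-high vowel (*ka*, *vema*, *bipbe*).
The last vowel of *jusa* is /a/, which is a non-high vowel, so the suffix is -lo, giving *jusalo*.
*zi* — last vowel /i/ (a high vowel) → -u → *ziu*.

jusalo, ziu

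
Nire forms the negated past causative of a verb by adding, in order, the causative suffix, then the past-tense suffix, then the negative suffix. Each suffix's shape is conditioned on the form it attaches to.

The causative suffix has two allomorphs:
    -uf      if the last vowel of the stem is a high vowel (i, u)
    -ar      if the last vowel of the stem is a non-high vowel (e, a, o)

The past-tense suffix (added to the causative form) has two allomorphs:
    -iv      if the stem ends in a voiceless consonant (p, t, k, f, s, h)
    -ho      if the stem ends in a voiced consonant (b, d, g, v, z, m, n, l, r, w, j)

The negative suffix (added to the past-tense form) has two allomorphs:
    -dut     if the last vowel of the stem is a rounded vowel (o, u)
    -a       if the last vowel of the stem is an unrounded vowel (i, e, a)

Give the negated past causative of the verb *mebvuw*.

*mebvuw* — last vowel /u/ (a high vowel) → -uf → *mebvuwuf*.
The final consonant of the causative form *mebvuwuf* is /f/, which is voiceless, so the past-tense suffix is -iv, giving *mebvuwufiv*.
The past-tense form *mebvuwufiv*: last vowel = /i/, an unrounded vowel → -a → *mebvuwufiva*.

mebvuwufiva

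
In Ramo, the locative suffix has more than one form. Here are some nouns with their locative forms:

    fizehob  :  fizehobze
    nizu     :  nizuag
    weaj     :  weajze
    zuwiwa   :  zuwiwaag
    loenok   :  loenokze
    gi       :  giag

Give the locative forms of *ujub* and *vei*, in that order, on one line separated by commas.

ujubze, veiag

The alternation tracks the final sound of the stem — -ze when the stem ends in a consonant (*fizehob*, *weaj*, *loenok*); -ag when the stem ends in a vowel (*nizu*, *zuwiwa*, *gi*).
*ujub*: final sound = /b/, a consonant → -ze → *ujubze*.
*vei* — final sound /i/ (a vowel) → -ag → *veiag*.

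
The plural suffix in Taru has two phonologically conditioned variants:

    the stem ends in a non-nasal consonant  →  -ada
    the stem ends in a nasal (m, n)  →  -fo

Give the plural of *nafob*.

*nafob*: final consonant = /b/, non-nasal → -ada → *nafobada*.

nafobada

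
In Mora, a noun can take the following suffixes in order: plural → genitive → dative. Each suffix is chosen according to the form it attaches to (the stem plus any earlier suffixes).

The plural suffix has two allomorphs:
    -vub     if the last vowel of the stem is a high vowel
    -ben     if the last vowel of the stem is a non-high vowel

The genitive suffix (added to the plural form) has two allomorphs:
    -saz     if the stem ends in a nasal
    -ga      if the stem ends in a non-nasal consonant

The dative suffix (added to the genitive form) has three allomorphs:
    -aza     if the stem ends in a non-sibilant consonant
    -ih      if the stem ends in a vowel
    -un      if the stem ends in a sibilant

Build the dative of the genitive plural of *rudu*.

ruduvubgaih

Since the last vowel of *rudu* is /u/ (a high vowel), it takes -vub, giving *ruduvub*.
The plural form *ruduvub* — final consonant /b/ (non-nasal) → -ga → *ruduvubga*.
Since the final sound of the genitive form *ruduvubga* is /a/ (a vowel), it takes -ih, giving *ruduvubgaih*.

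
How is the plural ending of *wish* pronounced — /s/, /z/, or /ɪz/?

/ɪz/

The stem *wish* ends in a sibilant (/s, z, ʃ, ʒ, tʃ, dʒ/).
The plural suffix surfaces as /ɪz/ after sibilants, /s/ after other voiceless consonants, and /z/ after other voiced sounds.
So the plural -s on *wish* is pronounced /ɪz/.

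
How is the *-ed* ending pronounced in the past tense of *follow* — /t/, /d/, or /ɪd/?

The stem *follow* ends in a voiced sound other than /d/.
The -ed suffix is realized as /ɪd/ after /t, d/; as /t/ after other voiceless consonants; and as /d/ after other voiced sounds.
So -ed on *follow* is pronounced /d/.

/d/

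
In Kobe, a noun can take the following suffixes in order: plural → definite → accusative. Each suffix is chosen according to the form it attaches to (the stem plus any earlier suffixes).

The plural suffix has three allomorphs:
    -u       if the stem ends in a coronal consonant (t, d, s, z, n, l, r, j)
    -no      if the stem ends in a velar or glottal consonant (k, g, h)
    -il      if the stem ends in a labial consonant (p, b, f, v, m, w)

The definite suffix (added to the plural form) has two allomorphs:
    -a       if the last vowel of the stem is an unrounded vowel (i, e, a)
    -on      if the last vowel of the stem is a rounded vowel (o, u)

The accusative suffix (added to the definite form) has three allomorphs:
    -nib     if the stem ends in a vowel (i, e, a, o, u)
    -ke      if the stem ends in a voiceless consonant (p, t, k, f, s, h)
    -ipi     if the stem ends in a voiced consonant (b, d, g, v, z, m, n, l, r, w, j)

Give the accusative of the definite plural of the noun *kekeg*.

*kekeg*: final consonant = /g/, velar/glottal → -no → *kekegno*.
The plural form *kekegno* — last vowel /o/ (a rounded vowel) → -on → *kekegnoon*.
Since the final sound of the definite form *kekegnoon* is /n/ (a voiced consonant), it takes -ipi, giving *kekegnoonipi*.

kekegnoonipi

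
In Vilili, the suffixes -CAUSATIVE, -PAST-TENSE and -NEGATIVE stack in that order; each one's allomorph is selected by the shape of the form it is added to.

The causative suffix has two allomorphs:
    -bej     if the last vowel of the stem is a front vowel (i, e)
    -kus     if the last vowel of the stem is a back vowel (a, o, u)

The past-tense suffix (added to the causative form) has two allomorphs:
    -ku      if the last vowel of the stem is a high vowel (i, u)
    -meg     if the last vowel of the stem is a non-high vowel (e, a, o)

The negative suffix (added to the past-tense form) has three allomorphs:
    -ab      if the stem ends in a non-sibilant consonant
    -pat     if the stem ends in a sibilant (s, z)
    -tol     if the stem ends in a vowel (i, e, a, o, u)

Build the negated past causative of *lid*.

Since the last vowel of *lid* is /i/ (a front vowel), it takes -bej, giving *lidbej*.
Since the last vowel of the causative form *lidbej* is /e/ (a non-high vowel), it takes -meg, giving *lidbejmeg*.
The final sound of the past-tense form *lidbejmeg* is /g/, which is a non-sibilant consonant, so the negative suffix is -ab, giving *lidbejmegab*.

lidbejmegab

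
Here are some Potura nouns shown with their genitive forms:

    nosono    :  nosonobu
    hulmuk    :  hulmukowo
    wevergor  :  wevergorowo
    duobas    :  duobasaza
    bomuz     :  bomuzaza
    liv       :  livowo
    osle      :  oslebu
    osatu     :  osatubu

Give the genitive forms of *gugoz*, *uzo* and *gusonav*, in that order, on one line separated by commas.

The pattern is sibilance of the final sound: -aza when the stem ends in a sibilant (*duobas*, *bomuz*); -owo when the stem ends in a non-sibilant consonant (*hulmuk*, *wevergor*, *liv*); -bu when the stem ends in a vowel (*nosono*, *osle*, *osatu*).
*gugoz*: final sound = /z/, a sibilant → -aza → *gugozaza*.
*uzo*: final sound = /o/, a vowel → -bu → *uzobu*.
*gusonav*: final sound = /v/, a non-sibilant consonant → -owo → *gusonavowo*.

gugozaza, uzobu, gusonavowo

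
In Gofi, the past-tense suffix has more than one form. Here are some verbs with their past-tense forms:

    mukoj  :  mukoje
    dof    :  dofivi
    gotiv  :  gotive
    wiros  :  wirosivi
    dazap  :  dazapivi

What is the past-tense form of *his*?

The suffix is conditioned by the final consonant: -ivi when the stem ends in a voiceless consonant (*dof*, *wiros*, *dazap*); -e when the stem ends in a voiced consonant (*mukoj*, *gotiv*).
*his* — final consonant /s/ (voiceless) → -ivi → *hisivi*.

hisivi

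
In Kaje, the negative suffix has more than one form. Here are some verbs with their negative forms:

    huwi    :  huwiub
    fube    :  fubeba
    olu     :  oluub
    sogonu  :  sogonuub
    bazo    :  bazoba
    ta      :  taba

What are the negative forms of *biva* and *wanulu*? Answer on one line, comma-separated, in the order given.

bivaba, wanuluub

Looking at the last vowel of each stem: -ub when the last vowel of the stem is a high vowel (*huwi*, *olu*, *sogonu*); -ba when the last vowel of the stem is a non-high vowel (*fube*, *bazo*, *ta*).
*biva*: last vowel = /a/, a non-high vowel → -ba → *bivaba*.
Since the last vowel of *wanulu* is /u/ (a high vowel), it takes -ub, giving *wanuluub*.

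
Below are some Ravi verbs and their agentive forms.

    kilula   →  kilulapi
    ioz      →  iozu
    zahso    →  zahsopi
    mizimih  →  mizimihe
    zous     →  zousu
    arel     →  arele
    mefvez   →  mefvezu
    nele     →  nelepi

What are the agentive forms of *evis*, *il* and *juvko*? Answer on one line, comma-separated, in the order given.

The alternation tracks the final sound of the stem — -u when the stem ends in a sibilant (*ioz*, *zous*, *mefvez*); -e when the stem ends in a non-sibilant consonant (*mizimih*, *arel*); -pi when the stem ends in a vowel (*kilula*, *zahso*, *nele*).
Since the final sound of *evis* is /s/ (a sibilant), it takes -u, giving *evisu*.
The final sound of *il* is /l/, which is a non-sibilant consonant, so the suffix is -e, giving *ile*.
*juvko*: final sound = /o/, a vowel → -pi → *juvkopi*.

evisu, ile, juvkopi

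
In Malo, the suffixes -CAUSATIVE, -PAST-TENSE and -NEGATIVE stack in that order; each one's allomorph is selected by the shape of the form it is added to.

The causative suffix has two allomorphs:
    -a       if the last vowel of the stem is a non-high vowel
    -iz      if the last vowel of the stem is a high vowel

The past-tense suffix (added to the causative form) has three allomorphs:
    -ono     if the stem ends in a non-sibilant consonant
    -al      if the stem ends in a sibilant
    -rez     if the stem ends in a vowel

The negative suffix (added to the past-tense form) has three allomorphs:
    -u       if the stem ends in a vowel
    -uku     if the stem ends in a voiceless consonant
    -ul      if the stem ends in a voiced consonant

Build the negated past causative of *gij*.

gijizalul

Since the last vowel of *gij* is /i/ (a high vowel), it takes -iz, giving *gijiz*.
The final sound of the causative form *gijiz* is /z/, which is a sibilant, so the past-tense suffix is -al, giving *gijizal*.
The past-tense form *gijizal*: final sound = /l/, a voiced consonant → -ul → *gijizalul*.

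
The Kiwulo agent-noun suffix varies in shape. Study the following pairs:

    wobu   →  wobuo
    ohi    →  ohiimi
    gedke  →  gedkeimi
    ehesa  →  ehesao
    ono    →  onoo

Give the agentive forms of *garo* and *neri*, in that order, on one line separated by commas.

The alternation tracks the last vowel of the stem — -imi when the last vowel of the stem is a front vowel (*ohi*, *gedke*); -o when the last vowel of the stem is a back vowel (*wobu*, *ehesa*, *ono*).
*garo* — last vowel /o/ (a back vowel) → -o → *garoo*.
*neri*: last vowel = /i/, a front vowel → -imi → *neriimi*.

garoo, neriimi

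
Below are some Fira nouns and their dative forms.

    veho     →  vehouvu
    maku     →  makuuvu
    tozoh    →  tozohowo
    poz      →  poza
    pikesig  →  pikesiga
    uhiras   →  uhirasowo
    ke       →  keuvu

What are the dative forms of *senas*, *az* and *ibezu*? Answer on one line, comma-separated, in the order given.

The suffix is conditioned by the final sound: -owo when the stem ends in a voiceless consonant (*tozoh*, *uhiras*); -a when the stem ends in a voiced consonant (*poz*, *pikesig*); -uvu when the stem ends in a vowel (*veho*, *maku*, *ke*).
*senas*: final sound = /s/, a voiceless consonant → -owo → *senasowo*.
Since the final sound of *az* is /z/ (a voiced consonant), it takes -a, giving *aza*.
Since the final sound of *ibezu* is /u/ (a vowel), it takes -uvu, giving *ibezuuvu*.

senasowo, aza, ibezuuvu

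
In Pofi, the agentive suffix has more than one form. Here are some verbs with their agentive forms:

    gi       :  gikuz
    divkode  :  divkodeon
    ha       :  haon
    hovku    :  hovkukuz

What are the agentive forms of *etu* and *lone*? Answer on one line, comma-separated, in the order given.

The alternation tracks the last vowel of the stem — -kuz when the last vowel of the stem is a high vowel (*gi*, *hovku*); -on when the last vowel of the stem is a non-high vowel (*divkode*, *ha*).
*etu*: last vowel = /u/, a high vowel → -kuz → *etukuz*.
The last vowel of *lone* is /e/, which is a non-high vowel, so the suffix is -on, giving *loneon*.

etukuz, loneon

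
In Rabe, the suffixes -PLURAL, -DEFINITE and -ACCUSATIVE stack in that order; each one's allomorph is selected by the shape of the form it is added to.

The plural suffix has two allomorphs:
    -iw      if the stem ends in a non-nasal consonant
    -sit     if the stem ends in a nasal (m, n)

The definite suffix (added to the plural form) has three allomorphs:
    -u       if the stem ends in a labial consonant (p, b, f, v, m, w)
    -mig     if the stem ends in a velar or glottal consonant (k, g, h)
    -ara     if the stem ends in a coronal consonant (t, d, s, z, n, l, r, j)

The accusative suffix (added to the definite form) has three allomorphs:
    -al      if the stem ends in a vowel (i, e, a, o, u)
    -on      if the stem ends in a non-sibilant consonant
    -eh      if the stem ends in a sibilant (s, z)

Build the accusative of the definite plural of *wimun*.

wimunsitaraal

*wimun* — final consonant /n/ (a nasal) → -sit → *wimunsit*.
The final consonant of the plural form *wimunsit* is /t/, which is coronal, so the definite suffix is -ara, giving *wimunsitara*.
The definite form *wimunsitara*: final sound = /a/, a vowel → -al → *wimunsitaraal*.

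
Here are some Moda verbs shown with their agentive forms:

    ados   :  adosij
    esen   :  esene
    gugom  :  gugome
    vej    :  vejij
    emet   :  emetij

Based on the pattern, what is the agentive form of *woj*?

wojij

The alternation tracks the final consonant of the stem — -e when the stem ends in a nasal (*esen*, *gugom*); -ij when the stem ends in a non-nasal consonant (*ados*, *vej*, *emet*).
*woj*: final consonant = /j/, non-nasal → -ij → *wojij*.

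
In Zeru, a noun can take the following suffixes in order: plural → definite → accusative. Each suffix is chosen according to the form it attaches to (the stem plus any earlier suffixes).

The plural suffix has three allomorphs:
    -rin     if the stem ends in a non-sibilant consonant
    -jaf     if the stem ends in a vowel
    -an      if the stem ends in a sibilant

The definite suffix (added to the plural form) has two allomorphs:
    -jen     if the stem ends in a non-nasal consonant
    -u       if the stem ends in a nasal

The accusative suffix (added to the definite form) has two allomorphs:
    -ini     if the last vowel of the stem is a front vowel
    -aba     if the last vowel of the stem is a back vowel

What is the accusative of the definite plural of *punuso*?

punusojafjenini

Since the final sound of *punuso* is /o/ (a vowel), it takes -jaf, giving *punusojaf*.
The plural form *punusojaf* — final consonant /f/ (non-nasal) → -jen → *punusojafjen*.
Since the last vowel of the definite form *punusojafjen* is /e/ (a front vowel), it takes -ini, giving *punusojafjenini*.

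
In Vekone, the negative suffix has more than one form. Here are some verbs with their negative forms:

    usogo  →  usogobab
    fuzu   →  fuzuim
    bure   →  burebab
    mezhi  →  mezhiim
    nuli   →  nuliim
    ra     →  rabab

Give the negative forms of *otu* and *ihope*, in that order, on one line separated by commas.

otuim, ihopebab

The alternation tracks the last vowel of the stem — -im when the last vowel of the stem is a high vowel (*fuzu*, *mezhi*, *nuli*); -bab when the last vowel of the stem is a non-high vowel (*usogo*, *bure*, *ra*).
*otu*: last vowel = /u/, a high vowel → -im → *otuim*.
The last vowel of *ihope* is /e/, which is a non-high vowel, so the suffix is -bab, giving *ihopebab*.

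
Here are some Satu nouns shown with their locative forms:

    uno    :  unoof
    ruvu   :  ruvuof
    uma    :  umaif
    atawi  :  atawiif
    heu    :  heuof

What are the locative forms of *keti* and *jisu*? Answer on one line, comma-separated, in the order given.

ketiif, jisuof

Looking at the last vowel of each stem: -of when the last vowel of the stem is a rounded vowel (*uno*, *ruvu*, *heu*); -if when the last vowel of the stem is an unrounded vowel (*uma*, *atawi*).
The last vowel of *keti* is /i/, which is an unrounded vowel, so the suffix is -if, giving *ketiif*.
Since the last vowel of *jisu* is /u/ (a rounded vowel), it takes -of, giving *jisuof*.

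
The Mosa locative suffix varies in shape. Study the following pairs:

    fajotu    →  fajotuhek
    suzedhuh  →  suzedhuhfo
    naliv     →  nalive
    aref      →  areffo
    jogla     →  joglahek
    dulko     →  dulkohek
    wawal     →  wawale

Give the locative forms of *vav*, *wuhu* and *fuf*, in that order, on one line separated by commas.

The pattern is voicing of the final sound: -fo when the stem ends in a voiceless consonant (*suzedhuh*, *aref*); -e when the stem ends in a voiced consonant (*naliv*, *wawal*); -hek when the stem ends in a vowel (*fajotu*, *jogla*, *dulko*).
Since the final sound of *vav* is /v/ (a voiced consonant), it takes -e, giving *vave*.
*wuhu* — final sound /u/ (a vowel) → -hek → *wuhuhek*.
*fuf* — final sound /f/ (a voiceless consonant) → -fo → *fuffo*.

vave, wuhuhek, fuffo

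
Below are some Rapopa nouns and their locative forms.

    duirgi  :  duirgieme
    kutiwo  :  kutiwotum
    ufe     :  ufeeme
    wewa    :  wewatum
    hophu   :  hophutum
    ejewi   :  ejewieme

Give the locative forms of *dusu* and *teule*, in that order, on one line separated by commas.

The pattern is front/back vowel harmony: -eme when the last vowel of the stem is a front vowel (*duirgi*, *ufe*, *ejewi*); -tum when the last vowel of the stem is a back vowel (*kutiwo*, *wewa*, *hophu*).
The last vowel of *dusu* is /u/, which is a back vowel, so the suffix is -tum, giving *dusutum*.
Since the last vowel of *teule* is /e/ (a front vowel), it takes -eme, giving *teuleeme*.

dusutum, teuleeme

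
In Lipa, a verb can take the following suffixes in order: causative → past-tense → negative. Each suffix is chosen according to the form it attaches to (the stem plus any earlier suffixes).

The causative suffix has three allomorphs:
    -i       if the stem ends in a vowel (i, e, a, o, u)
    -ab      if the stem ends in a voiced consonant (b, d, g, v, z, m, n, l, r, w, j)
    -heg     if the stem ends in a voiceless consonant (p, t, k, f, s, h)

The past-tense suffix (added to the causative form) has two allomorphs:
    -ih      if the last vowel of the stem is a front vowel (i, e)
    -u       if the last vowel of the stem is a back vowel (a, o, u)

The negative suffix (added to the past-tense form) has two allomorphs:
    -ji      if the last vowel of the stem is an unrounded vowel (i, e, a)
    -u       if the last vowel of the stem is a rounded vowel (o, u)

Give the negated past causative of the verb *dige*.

The final sound of *dige* is /e/, which is a vowel, so the causative suffix is -i, giving *digei*.
The causative form *digei*: last vowel = /i/, a front vowel → -ih → *digeiih*.
The last vowel of the past-tense form *digeiih* is /i/, which is an unrounded vowel, so the negative suffix is -ji, giving *digeiihji*.

digeiihji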